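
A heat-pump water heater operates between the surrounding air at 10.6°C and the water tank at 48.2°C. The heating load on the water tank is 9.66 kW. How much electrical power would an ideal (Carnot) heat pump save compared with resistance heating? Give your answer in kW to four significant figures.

In absolute terms T_C = 283.75 K and T_H = 321.35 K, so ΔT = 37.60 K.
COP_Carnot = T_H/ΔT = 321.35/37.60 = 8.547.
Resistance heating needs Ẇ_res = Q̇_H = 9.660 kW; the reversible heat pump needs only Ẇ_hp = Q̇_H/COP = 1.130 kW.
Saving = 9.660 − 1.130 = 8.530 kW.

8.530 kW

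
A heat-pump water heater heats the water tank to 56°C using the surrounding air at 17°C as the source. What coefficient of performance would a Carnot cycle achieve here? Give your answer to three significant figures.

In absolute terms T_C = 290.15 K and T_H = 329.15 K, so ΔT = 39.00 K.
For a reversible cycle, COP_Carnot = T_H/ΔT = 329.15/39.00 = 8.440.

8.44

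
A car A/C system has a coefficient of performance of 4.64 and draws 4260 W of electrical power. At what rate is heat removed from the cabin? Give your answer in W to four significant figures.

Q̇_C = COP × Ẇ = 4.64 × 4260 = 19770 W.

19770 W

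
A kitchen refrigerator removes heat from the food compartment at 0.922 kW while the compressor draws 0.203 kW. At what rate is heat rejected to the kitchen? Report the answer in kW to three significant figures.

1.13 kW

For a cyclic device the first law requires Q̇_H = Q̇_C + Ẇ.
Q̇_H = Q̇_C + Ẇ = 1.125 kW.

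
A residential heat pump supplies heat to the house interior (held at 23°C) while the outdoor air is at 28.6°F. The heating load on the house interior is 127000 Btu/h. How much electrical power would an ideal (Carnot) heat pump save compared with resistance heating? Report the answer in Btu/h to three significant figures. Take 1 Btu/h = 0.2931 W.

In absolute terms T_C = 271.26 K and T_H = 296.15 K, so ΔT = 24.89 K.
COP_Carnot = T_H/ΔT = 296.15/24.89 = 11.90.
Resistance heating needs Ẇ_res = Q̇_H = 127000 Btu/h; the reversible heat pump needs only Ẇ_hp = Q̇_H/COP = 10670 Btu/h.
Saving = 127000 − 10670 = 116300 Btu/h.

116000 Btu/h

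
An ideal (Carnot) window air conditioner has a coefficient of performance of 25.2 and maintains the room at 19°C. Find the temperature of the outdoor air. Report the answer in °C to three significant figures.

COP_R = T_C/(T_H − T_C) gives T_H − T_C = T_C/COP.
With T_C = 292.15 K, T_H = 292.15 × (1 + 1/25.2) = 303.74 K.
Converting, 303.74 K = 30.59°C.

30.6 °C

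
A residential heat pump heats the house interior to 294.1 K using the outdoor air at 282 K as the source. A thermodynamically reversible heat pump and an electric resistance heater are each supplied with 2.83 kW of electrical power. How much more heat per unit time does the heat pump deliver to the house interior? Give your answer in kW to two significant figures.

66 kW

The reservoir spacing is ΔT = 294.1 − 282 = 12.10 K.
COP_Carnot = T_H/ΔT = 294.10/12.10 = 24.31.
The heat pump delivers Q̇_H = COP × Ẇ = 68.79 kW; the resistance heater delivers Ẇ = 2.830 kW.
Extra = (COP − 1)·Ẇ = 65.96 kW.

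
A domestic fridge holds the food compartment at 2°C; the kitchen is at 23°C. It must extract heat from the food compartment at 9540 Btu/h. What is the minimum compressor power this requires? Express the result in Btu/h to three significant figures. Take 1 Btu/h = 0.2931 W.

In absolute terms T_C = 275.15 K and T_H = 296.15 K, so ΔT = 21.00 K.
COP_Carnot = T_C/ΔT = 275.15/21.00 = 13.10.
Ẇ_min = Q̇/COP_Carnot = 9540/13.10 = 728.1 Btu/h.

728 Btu/h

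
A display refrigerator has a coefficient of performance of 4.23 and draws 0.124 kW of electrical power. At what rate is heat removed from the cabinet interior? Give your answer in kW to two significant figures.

0.52 kW

Q̇_C = COP × Ẇ = 4.23 × 0.1240 = 0.5245 kW.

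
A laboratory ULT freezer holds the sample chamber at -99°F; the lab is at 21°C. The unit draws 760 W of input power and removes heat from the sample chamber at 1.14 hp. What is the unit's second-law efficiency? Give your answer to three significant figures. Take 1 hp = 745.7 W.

Converting, Q̇_C = 1.140 hp = 850.1 W, so COP_actual = Q̇_C/Ẇ = 850.1/760.0 = 1.119.
In absolute terms T_C = 200.37 K and T_H = 294.15 K, so ΔT = 93.78 K.
COP_Carnot = T_C/ΔT = 200.37/93.78 = 2.137.
η_II = COP_actual/COP_Carnot = 1.119/2.137 = 0.5235.

0.524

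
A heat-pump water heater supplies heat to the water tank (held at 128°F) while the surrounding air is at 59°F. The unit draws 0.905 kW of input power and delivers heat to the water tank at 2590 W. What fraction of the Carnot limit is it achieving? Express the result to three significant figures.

Converting, Q̇_H = 2590 W = 2.590 kW, so COP_actual = Q̇_H/Ẇ = 2.590/0.9050 = 2.862.
In absolute terms T_C = 288.15 K and T_H = 326.48 K, so ΔT = 38.33 K.
COP_Carnot = T_H/ΔT = 326.48/38.33 = 8.517.
η_II = COP_actual/COP_Carnot = 2.862/8.517 = 0.3360.

0.336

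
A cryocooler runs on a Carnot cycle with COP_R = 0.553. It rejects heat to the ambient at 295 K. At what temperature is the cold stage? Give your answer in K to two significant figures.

110 K

For a Carnot refrigerator COP_R = T_C/(T_H − T_C), so T_C = COP·T_H/(1 + COP).
With T_H = 295.00 K, T_C = 0.553 × 295.00/1.553 = 105.05 K.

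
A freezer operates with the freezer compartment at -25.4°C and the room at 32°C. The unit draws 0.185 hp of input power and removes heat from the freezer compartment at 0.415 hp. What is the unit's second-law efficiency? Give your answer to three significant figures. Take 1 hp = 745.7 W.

COP_actual = Q̇_C/Ẇ = 0.4150/0.1850 = 2.243.
In absolute terms T_C = 247.75 K and T_H = 305.15 K, so ΔT = 57.40 K.
COP_Carnot = T_C/ΔT = 247.75/57.40 = 4.316.
η_II = COP_actual/COP_Carnot = 2.243/4.316 = 0.5197.

0.520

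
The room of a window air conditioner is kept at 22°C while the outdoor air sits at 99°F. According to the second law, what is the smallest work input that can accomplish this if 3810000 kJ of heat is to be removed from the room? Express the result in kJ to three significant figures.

In absolute terms T_C = 295.15 K and T_H = 310.37 K, so ΔT = 15.22 K.
The reversible limit is COP_R = T_C/ΔT = 19.39, so W_min = Q_C/COP = Q_C·ΔT/T_C.
W_min = 3810000 × 15.22/295.15 = 196500 kJ.

196000 kJ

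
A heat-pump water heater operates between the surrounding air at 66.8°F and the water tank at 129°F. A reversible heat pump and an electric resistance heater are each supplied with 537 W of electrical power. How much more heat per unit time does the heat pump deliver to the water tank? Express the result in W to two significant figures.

4500 W

In absolute terms T_C = 292.48 K and T_H = 327.04 K, so ΔT = 34.56 K.
COP_Carnot = T_H/ΔT = 327.04/34.56 = 9.464.
The heat pump delivers Q̇_H = COP × Ẇ = 5082 W; the resistance heater delivers Ẇ = 537.0 W.
Extra = (COP − 1)·Ẇ = 4545 W.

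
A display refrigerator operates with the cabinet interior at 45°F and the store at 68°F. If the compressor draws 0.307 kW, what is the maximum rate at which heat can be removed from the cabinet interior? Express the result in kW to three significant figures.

In absolute terms T_C = 280.37 K and T_H = 293.15 K, so ΔT = 12.78 K.
COP_Carnot = T_C/ΔT = 280.37/12.78 = 21.94.
Q̇_max = COP_Carnot × Ẇ = 21.94 × 0.3070 kW = 6.736 kW.

6.74 kW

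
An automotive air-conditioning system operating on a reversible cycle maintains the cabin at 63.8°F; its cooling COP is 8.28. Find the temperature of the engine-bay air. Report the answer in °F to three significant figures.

COP_R = T_C/(T_H − T_C) gives T_H − T_C = T_C/COP.
With T_C = 290.82 K, T_H = 290.82 × (1 + 1/8.28) = 325.94 K.
Converting, 325.94 K = 127.02°F.

127 °F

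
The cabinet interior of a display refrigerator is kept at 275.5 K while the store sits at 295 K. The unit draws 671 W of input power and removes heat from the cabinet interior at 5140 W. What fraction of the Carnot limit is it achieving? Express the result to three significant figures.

0.542

COP_actual = Q̇_C/Ẇ = 5140/671.0 = 7.660.
The reservoir spacing is ΔT = 295 − 275.5 = 19.50 K.
COP_Carnot = T_C/ΔT = 275.50/19.50 = 14.13.
η_II = COP_actual/COP_Carnot = 7.660/14.13 = 0.5422.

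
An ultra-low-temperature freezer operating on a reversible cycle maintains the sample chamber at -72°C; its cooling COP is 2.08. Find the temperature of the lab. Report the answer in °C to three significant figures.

24.7 °C

COP_R = T_C/(T_H − T_C) gives T_H − T_C = T_C/COP.
With T_C = 201.15 K, T_H = 201.15 × (1 + 1/2.08) = 297.86 K.
Converting, 297.86 K = 24.71°C.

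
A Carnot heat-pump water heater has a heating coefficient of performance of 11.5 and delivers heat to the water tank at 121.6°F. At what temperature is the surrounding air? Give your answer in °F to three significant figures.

71.1 °F

COP_HP = T_H/(T_H − T_C) gives T_H − T_C = T_H/COP.
With T_H = 322.93 K, T_C = 322.93 × (1 − 1/11.5) = 294.85 K.
Converting, 294.85 K = 71.05°F.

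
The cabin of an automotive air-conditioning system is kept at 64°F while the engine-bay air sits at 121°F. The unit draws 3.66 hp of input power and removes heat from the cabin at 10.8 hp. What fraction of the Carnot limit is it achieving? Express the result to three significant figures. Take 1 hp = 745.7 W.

COP_actual = Q̇_C/Ẇ = 10.80/3.660 = 2.951.
In absolute terms T_C = 290.93 K and T_H = 322.59 K, so ΔT = 31.67 K.
COP_Carnot = T_C/ΔT = 290.93/31.67 = 9.187.
η_II = COP_actual/COP_Carnot = 2.951/9.187 = 0.3212.

0.321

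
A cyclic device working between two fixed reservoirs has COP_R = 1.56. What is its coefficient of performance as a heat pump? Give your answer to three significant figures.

2.56

The first law on one cycle gives Q_H = Q_C + W, so Q_H/W = Q_C/W + 1.
COP_HP = COP_R + 1 = 1.56 + 1 = 2.56.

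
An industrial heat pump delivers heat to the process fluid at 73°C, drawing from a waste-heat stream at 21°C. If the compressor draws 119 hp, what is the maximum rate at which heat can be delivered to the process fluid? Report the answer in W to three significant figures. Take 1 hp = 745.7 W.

In absolute terms T_C = 294.15 K and T_H = 346.15 K, so ΔT = 52.00 K.
COP_Carnot = T_H/ΔT = 346.15/52.00 = 6.657.
Q̇_max = COP_Carnot × Ẇ = 6.657 × 119.0 hp = 792.2 hp = 590700 W.

591000 W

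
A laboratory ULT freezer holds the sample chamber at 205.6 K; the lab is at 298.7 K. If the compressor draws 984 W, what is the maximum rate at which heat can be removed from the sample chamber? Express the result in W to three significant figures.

2170 W

The reservoir spacing is ΔT = 298.7 − 205.6 = 93.10 K.
COP_Carnot = T_C/ΔT = 205.60/93.10 = 2.208.
Q̇_max = COP_Carnot × Ẇ = 2.208 × 984.0 W = 2173 W.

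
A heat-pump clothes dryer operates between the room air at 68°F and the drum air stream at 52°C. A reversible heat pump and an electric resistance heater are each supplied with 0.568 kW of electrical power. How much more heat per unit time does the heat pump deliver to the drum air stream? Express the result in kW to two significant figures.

In absolute terms T_C = 293.15 K and T_H = 325.15 K, so ΔT = 32.00 K.
COP_Carnot = T_H/ΔT = 325.15/32.00 = 10.16.
The heat pump delivers Q̇_H = COP × Ẇ = 5.771 kW; the resistance heater delivers Ẇ = 0.5680 kW.
Extra = (COP − 1)·Ẇ = 5.203 kW.

5.2 kW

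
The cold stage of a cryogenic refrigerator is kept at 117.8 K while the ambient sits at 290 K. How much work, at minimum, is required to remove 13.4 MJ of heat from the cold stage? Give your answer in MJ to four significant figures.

The reservoir spacing is ΔT = 290 − 117.8 = 172.2 K.
The reversible limit is COP_R = T_C/ΔT = 0.6841, so W_min = Q_C/COP = Q_C·ΔT/T_C.
W_min = 13.40 × 172.2/117.80 = 19.59 MJ.

19.59 MJ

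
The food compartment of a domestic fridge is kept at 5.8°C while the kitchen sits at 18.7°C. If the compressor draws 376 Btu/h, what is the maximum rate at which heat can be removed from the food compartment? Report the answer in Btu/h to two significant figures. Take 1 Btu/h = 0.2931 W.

8100 Btu/h

In absolute terms T_C = 278.95 K and T_H = 291.85 K, so ΔT = 12.90 K.
COP_Carnot = T_C/ΔT = 278.95/12.90 = 21.62.
Q̇_max = COP_Carnot × Ẇ = 21.62 × 376.0 Btu/h = 8131 Btu/h.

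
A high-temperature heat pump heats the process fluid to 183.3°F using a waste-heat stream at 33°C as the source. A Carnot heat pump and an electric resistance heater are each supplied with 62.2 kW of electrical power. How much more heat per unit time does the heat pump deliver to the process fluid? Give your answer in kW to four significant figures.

373.0 kW

In absolute terms T_C = 306.15 K and T_H = 357.21 K, so ΔT = 51.06 K.
COP_Carnot = T_H/ΔT = 357.21/51.06 = 6.996.
The heat pump delivers Q̇_H = COP × Ẇ = 435.2 kW; the resistance heater delivers Ẇ = 62.20 kW.
Extra = (COP − 1)·Ẇ = 373.0 kW.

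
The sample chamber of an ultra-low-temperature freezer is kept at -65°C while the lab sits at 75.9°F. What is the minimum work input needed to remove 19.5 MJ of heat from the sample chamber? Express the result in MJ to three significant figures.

In absolute terms T_C = 208.15 K and T_H = 297.54 K, so ΔT = 89.39 K.
The reversible limit is COP_R = T_C/ΔT = 2.329, so W_min = Q_C/COP = Q_C·ΔT/T_C.
W_min = 19.50 × 89.39/208.15 = 8.374 MJ.

8.37 MJ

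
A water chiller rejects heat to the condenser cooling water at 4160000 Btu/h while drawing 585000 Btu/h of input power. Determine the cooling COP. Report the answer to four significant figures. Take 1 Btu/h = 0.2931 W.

6.111

The first law gives Q̇_H = Q̇_C + Ẇ, so the three rates are Q̇_C = 3575000, Q̇_H = 4160000, Ẇ = 585000 Btu/h.
COP_R = Q̇_C/Ẇ = 3575000/585000 = 6.111.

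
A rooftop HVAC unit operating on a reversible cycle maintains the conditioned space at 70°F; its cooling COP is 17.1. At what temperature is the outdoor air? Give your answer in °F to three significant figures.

101 °F

COP_R = T_C/(T_H − T_C) gives T_H − T_C = T_C/COP.
With T_C = 294.26 K, T_H = 294.26 × (1 + 1/17.1) = 311.47 K.
Converting, 311.47 K = 100.97°F.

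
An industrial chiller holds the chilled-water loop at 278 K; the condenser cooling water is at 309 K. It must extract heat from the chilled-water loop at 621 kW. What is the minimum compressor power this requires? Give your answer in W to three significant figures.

The reservoir spacing is ΔT = 309 − 278 = 31.00 K.
COP_Carnot = T_C/ΔT = 278.00/31.00 = 8.968.
Ẇ_min = Q̇/COP_Carnot = 621.0/8.968 = 69.25 kW = 69250 W.

69200 W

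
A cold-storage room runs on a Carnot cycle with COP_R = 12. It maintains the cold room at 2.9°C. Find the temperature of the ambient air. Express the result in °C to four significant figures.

25.90 °C

COP_R = T_C/(T_H − T_C) gives T_H − T_C = T_C/COP.
With T_C = 276.05 K, T_H = 276.05 × (1 + 1/12) = 299.05 K.
Converting, 299.05 K = 25.90°C.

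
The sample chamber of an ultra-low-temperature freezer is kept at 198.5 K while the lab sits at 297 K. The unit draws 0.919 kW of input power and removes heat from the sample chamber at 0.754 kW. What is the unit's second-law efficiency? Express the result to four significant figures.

COP_actual = Q̇_C/Ẇ = 0.7540/0.9190 = 0.8205.
The reservoir spacing is ΔT = 297 − 198.5 = 98.50 K.
COP_Carnot = T_C/ΔT = 198.50/98.50 = 2.015.
η_II = COP_actual/COP_Carnot = 0.8205/2.015 = 0.4071.

0.4071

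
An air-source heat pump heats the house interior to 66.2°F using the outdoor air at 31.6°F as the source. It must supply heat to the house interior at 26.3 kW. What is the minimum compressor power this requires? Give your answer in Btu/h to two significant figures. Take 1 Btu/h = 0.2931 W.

In absolute terms T_C = 272.93 K and T_H = 292.15 K, so ΔT = 19.22 K.
COP_Carnot = T_H/ΔT = 292.15/19.22 = 15.20.
Ẇ_min = Q̇/COP_Carnot = 26.30/15.20 = 1.730 kW = 5904 Btu/h.

5900 Btu/h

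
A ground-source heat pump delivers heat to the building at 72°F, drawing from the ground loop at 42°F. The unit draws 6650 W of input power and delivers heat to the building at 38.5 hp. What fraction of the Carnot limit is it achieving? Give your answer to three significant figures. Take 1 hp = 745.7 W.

0.244

Converting, Q̇_H = 38.50 hp = 28710 W, so COP_actual = Q̇_H/Ẇ = 28710/6650 = 4.317.
In absolute terms T_C = 278.71 K and T_H = 295.37 K, so ΔT = 16.67 K.
COP_Carnot = T_H/ΔT = 295.37/16.67 = 17.72.
η_II = COP_actual/COP_Carnot = 4.317/17.72 = 0.2436.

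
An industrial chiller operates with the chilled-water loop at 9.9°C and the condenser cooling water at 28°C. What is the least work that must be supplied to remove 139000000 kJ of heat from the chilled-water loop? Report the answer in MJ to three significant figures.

8890 MJ

In absolute terms T_C = 283.05 K and T_H = 301.15 K, so ΔT = 18.10 K.
The reversible limit is COP_R = T_C/ΔT = 15.64, so W_min = Q_C/COP = Q_C·ΔT/T_C.
W_min = 139000000 × 18.10/283.05 = 8889000 kJ = 8889 MJ.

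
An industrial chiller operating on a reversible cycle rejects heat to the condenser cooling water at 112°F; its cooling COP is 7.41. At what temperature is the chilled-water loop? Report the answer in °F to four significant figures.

44.02 °F

For a Carnot refrigerator COP_R = T_C/(T_H − T_C), so T_C = COP·T_H/(1 + COP).
With T_H = 317.59 K, T_C = 7.41 × 317.59/8.410 = 279.83 K.
Converting, 279.83 K = 44.02°F.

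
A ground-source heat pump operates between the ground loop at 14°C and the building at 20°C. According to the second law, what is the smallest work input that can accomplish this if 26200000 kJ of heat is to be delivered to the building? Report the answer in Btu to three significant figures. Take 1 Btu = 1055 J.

In absolute terms T_C = 287.15 K and T_H = 293.15 K, so ΔT = 6.000 K.
The reversible limit is COP_HP = T_H/ΔT = 48.86, so W_min = Q_H/COP = Q_H·ΔT/T_H.
W_min = 26200000 × 6.000/293.15 = 536200 kJ = 508300 Btu.

508000 Btu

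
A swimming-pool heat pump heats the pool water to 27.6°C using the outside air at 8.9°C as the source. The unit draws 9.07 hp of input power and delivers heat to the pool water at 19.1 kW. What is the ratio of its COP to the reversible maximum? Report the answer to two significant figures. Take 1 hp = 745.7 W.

0.18

Converting, Q̇_H = 19.10 kW = 25.61 hp, so COP_actual = Q̇_H/Ẇ = 25.61/9.070 = 2.824.
In absolute terms T_C = 282.05 K and T_H = 300.75 K, so ΔT = 18.70 K.
COP_Carnot = T_H/ΔT = 300.75/18.70 = 16.08.
η_II = COP_actual/COP_Carnot = 2.824/16.08 = 0.1756.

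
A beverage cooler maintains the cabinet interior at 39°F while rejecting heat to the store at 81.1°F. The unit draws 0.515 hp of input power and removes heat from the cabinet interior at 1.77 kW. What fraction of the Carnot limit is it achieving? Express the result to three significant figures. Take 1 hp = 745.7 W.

0.389

Converting, Q̇_C = 1.770 kW = 2.374 hp, so COP_actual = Q̇_C/Ẇ = 2.374/0.5150 = 4.609.
In absolute terms T_C = 277.04 K and T_H = 300.43 K, so ΔT = 23.39 K.
COP_Carnot = T_C/ΔT = 277.04/23.39 = 11.84.
η_II = COP_actual/COP_Carnot = 4.609/11.84 = 0.3891.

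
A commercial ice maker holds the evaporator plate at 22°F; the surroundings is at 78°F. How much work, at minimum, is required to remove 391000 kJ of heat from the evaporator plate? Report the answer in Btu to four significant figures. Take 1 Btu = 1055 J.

43090 Btu

In absolute terms T_C = 267.59 K and T_H = 298.71 K, so ΔT = 31.11 K.
The reversible limit is COP_R = T_C/ΔT = 8.601, so W_min = Q_C/COP = Q_C·ΔT/T_C.
W_min = 391000 × 31.11/267.59 = 45460 kJ = 43090 Btu.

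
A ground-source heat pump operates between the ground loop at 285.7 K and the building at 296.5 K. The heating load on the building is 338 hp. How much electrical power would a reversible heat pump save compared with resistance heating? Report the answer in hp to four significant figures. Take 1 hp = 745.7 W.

325.7 hp

The reservoir spacing is ΔT = 296.5 − 285.7 = 10.80 K.
COP_Carnot = T_H/ΔT = 296.50/10.80 = 27.45.
Resistance heating needs Ẇ_res = Q̇_H = 338.0 hp; the reversible heat pump needs only Ẇ_hp = Q̇_H/COP = 12.31 hp.
Saving = 338.0 − 12.31 = 325.7 hp.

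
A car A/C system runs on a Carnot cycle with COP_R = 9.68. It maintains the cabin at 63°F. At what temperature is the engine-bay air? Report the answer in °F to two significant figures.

COP_R = T_C/(T_H − T_C) gives T_H − T_C = T_C/COP.
With T_C = 290.37 K, T_H = 290.37 × (1 + 1/9.68) = 320.37 K.
Converting, 320.37 K = 116.99°F.

120 °F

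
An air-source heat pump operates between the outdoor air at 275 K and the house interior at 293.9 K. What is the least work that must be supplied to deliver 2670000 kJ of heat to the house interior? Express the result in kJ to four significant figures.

The reservoir spacing is ΔT = 293.9 − 275 = 18.90 K.
The reversible limit is COP_HP = T_H/ΔT = 15.55, so W_min = Q_H/COP = Q_H·ΔT/T_H.
W_min = 2670000 × 18.90/293.90 = 171700 kJ.

171700 kJ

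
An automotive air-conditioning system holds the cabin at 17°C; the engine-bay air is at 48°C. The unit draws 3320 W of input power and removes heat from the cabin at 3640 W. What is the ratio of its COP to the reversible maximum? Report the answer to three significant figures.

COP_actual = Q̇_C/Ẇ = 3640/3320 = 1.096.
In absolute terms T_C = 290.15 K and T_H = 321.15 K, so ΔT = 31.00 K.
COP_Carnot = T_C/ΔT = 290.15/31.00 = 9.360.
η_II = COP_actual/COP_Carnot = 1.096/9.360 = 0.1171.

0.117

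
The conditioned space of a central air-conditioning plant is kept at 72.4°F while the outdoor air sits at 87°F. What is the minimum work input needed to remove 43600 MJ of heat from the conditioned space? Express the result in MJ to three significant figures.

In absolute terms T_C = 295.59 K and T_H = 303.71 K, so ΔT = 8.111 K.
The reversible limit is COP_R = T_C/ΔT = 36.44, so W_min = Q_C/COP = Q_C·ΔT/T_C.
W_min = 43600 × 8.111/295.59 = 1196 MJ.

1200 MJ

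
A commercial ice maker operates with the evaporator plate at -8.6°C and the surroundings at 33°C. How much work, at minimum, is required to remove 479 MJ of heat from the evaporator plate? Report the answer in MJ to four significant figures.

In absolute terms T_C = 264.55 K and T_H = 306.15 K, so ΔT = 41.60 K.
The reversible limit is COP_R = T_C/ΔT = 6.359, so W_min = Q_C/COP = Q_C·ΔT/T_C.
W_min = 479.0 × 41.60/264.55 = 75.32 MJ.

75.32 MJ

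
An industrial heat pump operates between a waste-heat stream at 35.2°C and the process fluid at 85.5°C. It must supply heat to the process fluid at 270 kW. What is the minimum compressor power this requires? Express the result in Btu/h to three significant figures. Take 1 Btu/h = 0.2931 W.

129000 Btu/h

In absolute terms T_C = 308.35 K and T_H = 358.65 K, so ΔT = 50.30 K.
COP_Carnot = T_H/ΔT = 358.65/50.30 = 7.130.
Ẇ_min = Q̇/COP_Carnot = 270.0/7.130 = 37.87 kW = 129200 Btu/h.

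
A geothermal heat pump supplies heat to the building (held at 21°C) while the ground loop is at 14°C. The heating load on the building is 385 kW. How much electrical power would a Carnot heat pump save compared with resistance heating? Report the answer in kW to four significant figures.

375.8 kW

In absolute terms T_C = 287.15 K and T_H = 294.15 K, so ΔT = 7.000 K.
COP_Carnot = T_H/ΔT = 294.15/7.000 = 42.02.
Resistance heating needs Ẇ_res = Q̇_H = 385.0 kW; the reversible heat pump needs only Ẇ_hp = Q̇_H/COP = 9.162 kW.
Saving = 385.0 − 9.162 = 375.8 kW.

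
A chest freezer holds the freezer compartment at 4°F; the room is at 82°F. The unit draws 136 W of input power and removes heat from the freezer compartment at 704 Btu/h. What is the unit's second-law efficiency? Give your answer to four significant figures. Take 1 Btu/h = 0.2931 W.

0.2552

Converting, Q̇_C = 704.0 Btu/h = 206.3 W, so COP_actual = Q̇_C/Ẇ = 206.3/136.0 = 1.517.
In absolute terms T_C = 257.59 K and T_H = 300.93 K, so ΔT = 43.33 K.
COP_Carnot = T_C/ΔT = 257.59/43.33 = 5.944.
η_II = COP_actual/COP_Carnot = 1.517/5.944 = 0.2552.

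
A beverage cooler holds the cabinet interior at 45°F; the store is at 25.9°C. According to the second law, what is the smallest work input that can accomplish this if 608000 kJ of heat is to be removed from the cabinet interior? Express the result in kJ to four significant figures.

40500 kJ

In absolute terms T_C = 280.37 K and T_H = 299.05 K, so ΔT = 18.68 K.
The reversible limit is COP_R = T_C/ΔT = 15.01, so W_min = Q_C/COP = Q_C·ΔT/T_C.
W_min = 608000 × 18.68/280.37 = 40500 kJ.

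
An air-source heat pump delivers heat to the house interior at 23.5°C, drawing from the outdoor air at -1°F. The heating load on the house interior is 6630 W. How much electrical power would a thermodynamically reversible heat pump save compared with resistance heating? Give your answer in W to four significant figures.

5695 W

In absolute terms T_C = 254.82 K and T_H = 296.65 K, so ΔT = 41.83 K.
COP_Carnot = T_H/ΔT = 296.65/41.83 = 7.091.
Resistance heating needs Ẇ_res = Q̇_H = 6630 W; the reversible heat pump needs only Ẇ_hp = Q̇_H/COP = 935.0 W.
Saving = 6630 − 935.0 = 5695 W.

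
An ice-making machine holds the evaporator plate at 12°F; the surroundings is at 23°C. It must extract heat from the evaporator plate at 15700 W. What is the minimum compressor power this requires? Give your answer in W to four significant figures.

2044 W

In absolute terms T_C = 262.04 K and T_H = 296.15 K, so ΔT = 34.11 K.
COP_Carnot = T_C/ΔT = 262.04/34.11 = 7.682.
Ẇ_min = Q̇/COP_Carnot = 15700/7.682 = 2044 W.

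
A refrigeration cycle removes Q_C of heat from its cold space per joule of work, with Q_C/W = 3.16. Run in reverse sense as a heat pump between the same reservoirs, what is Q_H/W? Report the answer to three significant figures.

The first law on one cycle gives Q_H = Q_C + W, so Q_H/W = Q_C/W + 1.
COP_HP = COP_R + 1 = 3.16 + 1 = 4.16.

4.16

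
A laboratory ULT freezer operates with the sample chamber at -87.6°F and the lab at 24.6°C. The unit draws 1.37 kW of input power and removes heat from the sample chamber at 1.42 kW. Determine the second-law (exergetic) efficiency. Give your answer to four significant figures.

0.4565

COP_actual = Q̇_C/Ẇ = 1.420/1.370 = 1.036.
In absolute terms T_C = 206.71 K and T_H = 297.75 K, so ΔT = 91.04 K.
COP_Carnot = T_C/ΔT = 206.71/91.04 = 2.270.
η_II = COP_actual/COP_Carnot = 1.036/2.270 = 0.4565.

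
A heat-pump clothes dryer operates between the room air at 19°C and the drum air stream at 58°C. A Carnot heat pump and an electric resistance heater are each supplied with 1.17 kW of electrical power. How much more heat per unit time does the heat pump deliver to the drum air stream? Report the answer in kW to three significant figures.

8.76 kW

In absolute terms T_C = 292.15 K and T_H = 331.15 K, so ΔT = 39.00 K.
COP_Carnot = T_H/ΔT = 331.15/39.00 = 8.491.
The heat pump delivers Q̇_H = COP × Ẇ = 9.935 kW; the resistance heater delivers Ẇ = 1.170 kW.
Extra = (COP − 1)·Ẇ = 8.765 kW.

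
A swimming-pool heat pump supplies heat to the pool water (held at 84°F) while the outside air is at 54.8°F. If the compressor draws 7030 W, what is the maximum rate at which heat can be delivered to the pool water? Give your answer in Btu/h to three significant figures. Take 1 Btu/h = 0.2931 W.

In absolute terms T_C = 285.82 K and T_H = 302.04 K, so ΔT = 16.22 K.
COP_Carnot = T_H/ΔT = 302.04/16.22 = 18.62.
Q̇_max = COP_Carnot × Ẇ = 18.62 × 7030 W = 130900 W = 446600 Btu/h.

447000 Btu/h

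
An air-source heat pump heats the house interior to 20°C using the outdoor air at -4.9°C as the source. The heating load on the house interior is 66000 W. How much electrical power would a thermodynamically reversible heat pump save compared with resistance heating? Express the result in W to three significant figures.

60400 W

In absolute terms T_C = 268.25 K and T_H = 293.15 K, so ΔT = 24.90 K.
COP_Carnot = T_H/ΔT = 293.15/24.90 = 11.77.
Resistance heating needs Ẇ_res = Q̇_H = 66000 W; the reversible heat pump needs only Ẇ_hp = Q̇_H/COP = 5606 W.
Saving = 66000 − 5606 = 60390 W.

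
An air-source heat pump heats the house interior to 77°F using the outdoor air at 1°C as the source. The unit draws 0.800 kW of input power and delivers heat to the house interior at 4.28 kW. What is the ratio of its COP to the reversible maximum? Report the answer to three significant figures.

0.431

COP_actual = Q̇_H/Ẇ = 4.280/0.8000 = 5.350.
In absolute terms T_C = 274.15 K and T_H = 298.15 K, so ΔT = 24.00 K.
COP_Carnot = T_H/ΔT = 298.15/24.00 = 12.42.
η_II = COP_actual/COP_Carnot = 5.350/12.42 = 0.4307.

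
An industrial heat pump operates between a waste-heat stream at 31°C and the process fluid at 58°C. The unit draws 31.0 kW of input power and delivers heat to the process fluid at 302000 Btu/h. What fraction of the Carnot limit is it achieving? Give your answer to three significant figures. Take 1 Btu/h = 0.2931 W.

0.233

Converting, Q̇_H = 302000 Btu/h = 88.52 kW, so COP_actual = Q̇_H/Ẇ = 88.52/31.00 = 2.855.
In absolute terms T_C = 304.15 K and T_H = 331.15 K, so ΔT = 27.00 K.
COP_Carnot = T_H/ΔT = 331.15/27.00 = 12.26.
η_II = COP_actual/COP_Carnot = 2.855/12.26 = 0.2328.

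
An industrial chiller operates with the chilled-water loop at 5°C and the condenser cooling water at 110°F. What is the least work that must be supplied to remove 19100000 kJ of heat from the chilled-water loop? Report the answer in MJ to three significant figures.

In absolute terms T_C = 278.15 K and T_H = 316.48 K, so ΔT = 38.33 K.
The reversible limit is COP_R = T_C/ΔT = 7.256, so W_min = Q_C/COP = Q_C·ΔT/T_C.
W_min = 19100000 × 38.33/278.15 = 2632000 kJ = 2632 MJ.

2630 MJ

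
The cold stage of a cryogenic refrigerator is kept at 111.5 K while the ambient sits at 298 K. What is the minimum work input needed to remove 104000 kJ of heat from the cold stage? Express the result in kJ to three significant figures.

174000 kJ

The reservoir spacing is ΔT = 298 − 111.5 = 186.5 K.
The reversible limit is COP_R = T_C/ΔT = 0.5979, so W_min = Q_C/COP = Q_C·ΔT/T_C.
W_min = 104000 × 186.5/111.50 = 174000 kJ.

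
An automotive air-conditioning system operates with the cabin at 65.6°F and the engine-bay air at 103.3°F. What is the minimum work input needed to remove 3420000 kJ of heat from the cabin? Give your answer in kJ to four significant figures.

In absolute terms T_C = 291.82 K and T_H = 312.76 K, so ΔT = 20.94 K.
The reversible limit is COP_R = T_C/ΔT = 13.93, so W_min = Q_C/COP = Q_C·ΔT/T_C.
W_min = 3420000 × 20.94/291.82 = 245500 kJ.

245500 kJ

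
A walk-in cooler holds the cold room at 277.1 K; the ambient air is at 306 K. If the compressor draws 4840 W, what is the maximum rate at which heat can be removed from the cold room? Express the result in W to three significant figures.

46400 W

The reservoir spacing is ΔT = 306 − 277.1 = 28.90 K.
COP_Carnot = T_C/ΔT = 277.10/28.90 = 9.588.
Q̇_max = COP_Carnot × Ẇ = 9.588 × 4840 W = 46410 W.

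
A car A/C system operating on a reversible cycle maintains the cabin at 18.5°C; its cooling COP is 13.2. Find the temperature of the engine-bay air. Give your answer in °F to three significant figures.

COP_R = T_C/(T_H − T_C) gives T_H − T_C = T_C/COP.
With T_C = 291.65 K, T_H = 291.65 × (1 + 1/13.2) = 313.74 K.
Converting, 313.74 K = 105.07°F.

105 °F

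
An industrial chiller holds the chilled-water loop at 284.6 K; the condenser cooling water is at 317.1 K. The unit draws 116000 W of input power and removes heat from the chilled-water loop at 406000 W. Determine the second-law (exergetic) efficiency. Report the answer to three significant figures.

0.400

COP_actual = Q̇_C/Ẇ = 406000/116000 = 3.500.
The reservoir spacing is ΔT = 317.1 − 284.6 = 32.50 K.
COP_Carnot = T_C/ΔT = 284.60/32.50 = 8.757.
η_II = COP_actual/COP_Carnot = 3.500/8.757 = 0.3997.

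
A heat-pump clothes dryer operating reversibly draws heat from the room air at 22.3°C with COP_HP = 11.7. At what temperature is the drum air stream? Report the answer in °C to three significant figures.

COP_HP = T_H/(T_H − T_C) rearranges to T_H = COP·T_C/(COP − 1).
With T_C = 295.45 K, T_H = 11.7 × 295.45/10.70 = 323.06 K.
Converting, 323.06 K = 49.91°C.

49.9 °C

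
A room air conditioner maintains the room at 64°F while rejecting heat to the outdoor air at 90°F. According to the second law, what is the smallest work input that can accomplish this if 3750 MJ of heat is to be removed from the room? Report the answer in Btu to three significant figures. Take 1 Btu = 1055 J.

In absolute terms T_C = 290.93 K and T_H = 305.37 K, so ΔT = 14.44 K.
The reversible limit is COP_R = T_C/ΔT = 20.14, so W_min = Q_C/COP = Q_C·ΔT/T_C.
W_min = 3750 × 14.44/290.93 = 186.2 MJ = 176500 Btu.

176000 Btu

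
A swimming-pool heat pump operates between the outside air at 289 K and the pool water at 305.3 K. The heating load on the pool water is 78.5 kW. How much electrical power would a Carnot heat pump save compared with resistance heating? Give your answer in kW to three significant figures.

74.3 kW

The reservoir spacing is ΔT = 305.3 − 289 = 16.30 K.
COP_Carnot = T_H/ΔT = 305.30/16.30 = 18.73.
Resistance heating needs Ẇ_res = Q̇_H = 78.50 kW; the reversible heat pump needs only Ẇ_hp = Q̇_H/COP = 4.191 kW.
Saving = 78.50 − 4.191 = 74.31 kW.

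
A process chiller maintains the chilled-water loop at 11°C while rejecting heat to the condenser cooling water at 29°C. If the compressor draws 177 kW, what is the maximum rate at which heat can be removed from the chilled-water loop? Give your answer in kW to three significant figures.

In absolute terms T_C = 284.15 K and T_H = 302.15 K, so ΔT = 18.00 K.
COP_Carnot = T_C/ΔT = 284.15/18.00 = 15.79.
Q̇_max = COP_Carnot × Ẇ = 15.79 × 177.0 kW = 2794 kW.

2790 kW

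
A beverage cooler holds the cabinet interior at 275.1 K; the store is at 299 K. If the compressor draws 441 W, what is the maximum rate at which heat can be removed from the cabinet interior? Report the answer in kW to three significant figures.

The reservoir spacing is ΔT = 299 − 275.1 = 23.90 K.
COP_Carnot = T_C/ΔT = 275.10/23.90 = 11.51.
Q̇_max = COP_Carnot × Ẇ = 11.51 × 441.0 W = 5076 W = 5.076 kW.

5.08 kW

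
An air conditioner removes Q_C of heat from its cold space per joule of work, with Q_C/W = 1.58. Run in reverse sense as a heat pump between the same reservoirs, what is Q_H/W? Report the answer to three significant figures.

The first law on one cycle gives Q_H = Q_C + W, so Q_H/W = Q_C/W + 1.
COP_HP = COP_R + 1 = 1.58 + 1 = 2.58.

2.58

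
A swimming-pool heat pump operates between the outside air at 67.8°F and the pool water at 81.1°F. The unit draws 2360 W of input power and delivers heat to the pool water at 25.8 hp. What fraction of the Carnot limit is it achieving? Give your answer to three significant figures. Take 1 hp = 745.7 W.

0.200

Converting, Q̇_H = 25.80 hp = 19240 W, so COP_actual = Q̇_H/Ẇ = 19240/2360 = 8.152.
In absolute terms T_C = 293.04 K and T_H = 300.43 K, so ΔT = 7.389 K.
COP_Carnot = T_H/ΔT = 300.43/7.389 = 40.66.
η_II = COP_actual/COP_Carnot = 8.152/40.66 = 0.2005.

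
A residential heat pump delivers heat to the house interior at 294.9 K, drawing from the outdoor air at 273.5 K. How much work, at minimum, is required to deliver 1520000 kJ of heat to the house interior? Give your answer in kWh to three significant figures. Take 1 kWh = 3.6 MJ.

30.6 kWh

The reservoir spacing is ΔT = 294.9 − 273.5 = 21.40 K.
The reversible limit is COP_HP = T_H/ΔT = 13.78, so W_min = Q_H/COP = Q_H·ΔT/T_H.
W_min = 1520000 × 21.40/294.90 = 110300 kJ = 30.64 kWh.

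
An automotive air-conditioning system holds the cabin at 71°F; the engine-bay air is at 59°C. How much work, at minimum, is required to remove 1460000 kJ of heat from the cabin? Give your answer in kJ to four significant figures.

In absolute terms T_C = 294.82 K and T_H = 332.15 K, so ΔT = 37.33 K.
The reversible limit is COP_R = T_C/ΔT = 7.897, so W_min = Q_C/COP = Q_C·ΔT/T_C.
W_min = 1460000 × 37.33/294.82 = 184900 kJ.

184900 kJ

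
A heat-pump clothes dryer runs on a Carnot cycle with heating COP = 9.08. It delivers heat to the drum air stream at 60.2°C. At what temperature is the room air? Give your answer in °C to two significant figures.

COP_HP = T_H/(T_H − T_C) gives T_H − T_C = T_H/COP.
With T_H = 333.35 K, T_C = 333.35 × (1 − 1/9.08) = 296.64 K.
Converting, 296.64 K = 23.49°C.

23 °C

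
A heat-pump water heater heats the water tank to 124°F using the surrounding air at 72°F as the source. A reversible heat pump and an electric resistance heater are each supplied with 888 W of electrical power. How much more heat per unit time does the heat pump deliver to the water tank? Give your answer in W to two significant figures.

9100 W

In absolute terms T_C = 295.37 K and T_H = 324.26 K, so ΔT = 28.89 K.
COP_Carnot = T_H/ΔT = 324.26/28.89 = 11.22.
The heat pump delivers Q̇_H = COP × Ẇ = 9967 W; the resistance heater delivers Ẇ = 888.0 W.
Extra = (COP − 1)·Ẇ = 9079 W.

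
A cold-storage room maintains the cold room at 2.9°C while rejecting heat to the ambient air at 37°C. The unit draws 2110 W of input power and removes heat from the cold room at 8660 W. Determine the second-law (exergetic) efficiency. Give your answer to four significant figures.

0.5070

COP_actual = Q̇_C/Ẇ = 8660/2110 = 4.104.
In absolute terms T_C = 276.05 K and T_H = 310.15 K, so ΔT = 34.10 K.
COP_Carnot = T_C/ΔT = 276.05/34.10 = 8.095.
η_II = COP_actual/COP_Carnot = 4.104/8.095 = 0.5070.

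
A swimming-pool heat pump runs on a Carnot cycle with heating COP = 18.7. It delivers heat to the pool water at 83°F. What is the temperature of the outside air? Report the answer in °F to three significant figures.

54.0 °F

COP_HP = T_H/(T_H − T_C) gives T_H − T_C = T_H/COP.
With T_H = 301.48 K, T_C = 301.48 × (1 − 1/18.7) = 285.36 K.
Converting, 285.36 K = 53.98°F.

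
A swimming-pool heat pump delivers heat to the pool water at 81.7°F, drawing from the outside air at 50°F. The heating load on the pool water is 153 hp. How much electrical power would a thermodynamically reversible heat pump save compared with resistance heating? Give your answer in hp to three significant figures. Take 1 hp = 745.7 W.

144 hp

In absolute terms T_C = 283.15 K and T_H = 300.76 K, so ΔT = 17.61 K.
COP_Carnot = T_H/ΔT = 300.76/17.61 = 17.08.
Resistance heating needs Ẇ_res = Q̇_H = 153.0 hp; the reversible heat pump needs only Ẇ_hp = Q̇_H/COP = 8.959 hp.
Saving = 153.0 − 8.959 = 144.0 hp.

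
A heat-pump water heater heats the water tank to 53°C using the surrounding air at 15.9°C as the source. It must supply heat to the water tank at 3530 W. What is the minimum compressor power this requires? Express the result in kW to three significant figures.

In absolute terms T_C = 289.05 K and T_H = 326.15 K, so ΔT = 37.10 K.
COP_Carnot = T_H/ΔT = 326.15/37.10 = 8.791.
Ẇ_min = Q̇/COP_Carnot = 3530/8.791 = 401.5 W = 0.4015 kW.

0.402 kW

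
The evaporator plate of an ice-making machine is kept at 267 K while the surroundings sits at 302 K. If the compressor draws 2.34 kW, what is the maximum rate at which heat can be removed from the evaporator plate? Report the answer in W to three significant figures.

17900 W

The reservoir spacing is ΔT = 302 − 267 = 35.00 K.
COP_Carnot = T_C/ΔT = 267.00/35.00 = 7.629.
Q̇_max = COP_Carnot × Ẇ = 7.629 × 2.340 kW = 17.85 kW = 17850 W.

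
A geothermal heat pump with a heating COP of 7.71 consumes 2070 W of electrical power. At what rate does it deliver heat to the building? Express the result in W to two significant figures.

16000 W

Q̇_H = COP_HP × Ẇ = 7.71 × 2070 = 15960 W.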